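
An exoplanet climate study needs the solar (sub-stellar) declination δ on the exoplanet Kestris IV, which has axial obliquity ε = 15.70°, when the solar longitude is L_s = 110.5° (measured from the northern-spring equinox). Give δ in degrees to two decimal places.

sin δ = sin ε · sin L_s = sin 15.70° × sin 110.5° = 0.253464.
δ = arcsin(0.253464) = +14.68°.

δ = +14.68°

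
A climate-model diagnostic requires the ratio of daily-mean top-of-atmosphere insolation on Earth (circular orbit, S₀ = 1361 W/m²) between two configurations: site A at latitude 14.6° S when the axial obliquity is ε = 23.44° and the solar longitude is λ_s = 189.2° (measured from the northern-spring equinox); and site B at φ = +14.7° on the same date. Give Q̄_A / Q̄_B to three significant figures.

Q̄_A / Q̄_B ≈ 1.05

— Configuration A (φ=-14.6°):
Solar declination: sin δ = sin ε · sin λ_s = sin 23.44° × sin 189.2° = -0.06360, so δ = -3.646°.
cos H₀ = −tan(-14.6°) tan(-3.646°) = -0.0166, H₀ = 1.5874 rad.
Bracket: H₀ sin φ sin δ + cos φ cos δ sin H₀ = 1.5874×-0.25207×-0.06360 + 0.96771×0.99798×0.99986 = 0.025449 + 0.965620 = 0.991069.
Q̄ = (S₀/π) × [bracket] = (1361/π) × 0.991069 = 429.35 W/m².
— Configuration B (φ=+14.7°):
cos H₀ = −tan(+14.7°) tan(-3.646°) = 0.0167, H₀ = 1.5541 rad.
Bracket: H₀ sin φ sin δ + cos φ cos δ sin H₀ = 1.5541×0.25376×-0.06360 + 0.96727×0.99798×0.99986 = -0.025082 + 0.965181 = 0.940099.
Q̄ = (S₀/π) × [bracket] = (1361/π) × 0.940099 = 407.27 W/m².
Ratio Q̄_A / Q̄_B = 429.35 / 407.27 = 1.054.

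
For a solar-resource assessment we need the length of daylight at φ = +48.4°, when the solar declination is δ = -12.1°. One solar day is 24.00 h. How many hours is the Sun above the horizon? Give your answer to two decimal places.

10.14 h

cos H₀ = −tan φ · tan δ = −tan(+48.4°) × tan(-12.100°) = 0.2415, so H₀ = 1.3269 rad = 76.03°.
Daylight = 2H₀/(2π) × 24.00 h = (1.3269/π) × 24.00 = 10.14 h.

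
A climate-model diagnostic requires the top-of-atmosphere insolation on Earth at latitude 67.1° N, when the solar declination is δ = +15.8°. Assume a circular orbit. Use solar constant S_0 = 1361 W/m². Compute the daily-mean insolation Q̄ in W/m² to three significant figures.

cos h₀ = −tan(+67.1°) tan(+15.800°) = -0.6699, h₀ = 2.3049 rad.
Bracket: h₀ sin ϕ sin δ + cos ϕ cos δ sin h₀ = 2.3049×0.92119×0.27228 + 0.38912×0.96222×0.74246 = 0.578119 + 0.277991 = 0.856110.
Q̄ = (S_0/π) × [bracket] = (1361/π) × 0.856110 = 370.9 W/m².

Q̄ ≈ 371 W/m²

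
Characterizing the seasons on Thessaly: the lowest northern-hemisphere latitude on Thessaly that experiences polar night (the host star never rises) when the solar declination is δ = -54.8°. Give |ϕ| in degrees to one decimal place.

|ϕ| = 35.2°

Polar night requires cos h₀ = −tan ϕ tan δ ≥ 1, i.e. tan ϕ tan δ ≤ −1.
The boundary is |tan ϕ| · |tan δ| = 1, so |ϕ| = 90° − |δ| = 90° − 54.8° = 35.2° in the northern hemisphere.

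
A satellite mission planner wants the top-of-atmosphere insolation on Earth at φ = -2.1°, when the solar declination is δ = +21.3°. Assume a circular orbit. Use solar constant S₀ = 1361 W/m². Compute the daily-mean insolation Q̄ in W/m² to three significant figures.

Q̄ ≈ 394 W/m²

cos H₀ = −tan(-2.1°) tan(+21.300°) = 0.0143, H₀ = 1.5565 rad.
Bracket: H₀ sin φ sin δ + cos φ cos δ sin H₀ = 1.5565×-0.03664×0.36325 + 0.99933×0.93169×0.99990 = -0.020716 + 0.930973 = 0.910257.
Q̄ = (S₀/π) × [bracket] = (1361/π) × 0.910257 = 394.3 W/m².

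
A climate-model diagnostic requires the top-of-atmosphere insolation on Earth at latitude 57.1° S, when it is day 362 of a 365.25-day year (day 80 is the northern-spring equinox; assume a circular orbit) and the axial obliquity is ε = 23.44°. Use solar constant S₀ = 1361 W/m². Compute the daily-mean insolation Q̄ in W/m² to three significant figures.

Q̄ ≈ 491 W/m²

Solar longitude: λ_s = 360° × (362 − 80)/365.25 = 277.947°.
sin δ = sin 23.44° × sin 277.947° = -0.39397, so δ = -23.202°.
cos H₀ = −tan(-57.1°) tan(-23.202°) = -0.6626, H₀ = 2.2950 rad.
Bracket: H₀ sin φ sin δ + cos φ cos δ sin H₀ = 2.2950×-0.83962×-0.39397 + 0.54317×0.91912×0.74900 = 0.759152 + 0.373930 = 1.133082.
Q̄ = (S₀/π) × [bracket] = (1361/π) × 1.133082 = 490.9 W/m².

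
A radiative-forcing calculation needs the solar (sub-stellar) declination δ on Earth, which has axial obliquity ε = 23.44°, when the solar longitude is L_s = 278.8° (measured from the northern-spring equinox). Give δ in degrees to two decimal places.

δ = -23.15°

sin δ = sin ε · sin L_s = sin 23.44° × sin 278.8° = -0.393106.
δ = arcsin(-0.393106) = -23.15°.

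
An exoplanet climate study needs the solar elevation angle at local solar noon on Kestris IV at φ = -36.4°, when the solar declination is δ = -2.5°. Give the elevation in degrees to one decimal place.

56.1°

At local noon the hour angle is zero, so the zenith angle equals |φ − δ| = |-36.4° − (-2.500°)| = 33.900°.
Elevation = 90° − 33.900° = 56.1°.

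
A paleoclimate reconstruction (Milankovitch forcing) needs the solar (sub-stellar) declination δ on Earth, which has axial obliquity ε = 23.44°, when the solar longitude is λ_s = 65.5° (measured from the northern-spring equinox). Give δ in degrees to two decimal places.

sin δ = sin ε · sin λ_s = sin 23.44° × sin 65.5° = 0.361972.
δ = arcsin(0.361972) = +21.22°.

δ = +21.22°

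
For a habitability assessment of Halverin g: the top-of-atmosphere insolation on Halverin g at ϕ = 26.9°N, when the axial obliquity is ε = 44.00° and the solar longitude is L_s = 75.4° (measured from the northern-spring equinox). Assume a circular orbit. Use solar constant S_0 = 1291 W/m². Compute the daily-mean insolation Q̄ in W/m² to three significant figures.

Q̄ ≈ 497 W/m²

Solar declination: sin δ = sin ε · sin L_s = sin 44.00° × sin 75.4° = 0.67223, so δ = +42.239°.
cos h₀ = −tan(+26.9°) tan(+42.239°) = -0.4607, h₀ = 2.0495 rad.
Bracket: h₀ sin ϕ sin δ + cos ϕ cos δ sin h₀ = 2.0495×0.45243×0.67223 + 0.89180×0.74034×0.88758 = 0.623329 + 0.586012 = 1.209341.
Q̄ = (S_0/π) × [bracket] = (1291/π) × 1.209341 = 497.0 W/m².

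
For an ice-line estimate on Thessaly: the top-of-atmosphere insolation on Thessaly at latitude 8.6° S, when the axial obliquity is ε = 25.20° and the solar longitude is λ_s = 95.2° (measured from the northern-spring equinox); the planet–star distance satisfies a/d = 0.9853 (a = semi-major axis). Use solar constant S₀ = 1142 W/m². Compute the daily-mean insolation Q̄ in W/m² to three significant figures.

Q̄ ≈ 282 W/m²

Solar declination: sin δ = sin ε · sin λ_s = sin 25.20° × sin 95.2° = 0.42403, so δ = +25.089°.
cos H₀ = −tan(-8.6°) tan(+25.089°) = 0.0708, H₀ = 1.4999 rad.
Bracket: H₀ sin φ sin δ + cos φ cos δ sin H₀ = 1.4999×-0.14954×0.42403 + 0.98876×0.90565×0.99749 = -0.095108 + 0.893223 = 0.798115.
Inverse-square distance factor (a/d)² = 0.9853² = 0.970816.
Q̄ = (S₀/π) × 0.970816 × [bracket] = (1142/π) × 0.970816 × 0.798115 = 281.7 W/m².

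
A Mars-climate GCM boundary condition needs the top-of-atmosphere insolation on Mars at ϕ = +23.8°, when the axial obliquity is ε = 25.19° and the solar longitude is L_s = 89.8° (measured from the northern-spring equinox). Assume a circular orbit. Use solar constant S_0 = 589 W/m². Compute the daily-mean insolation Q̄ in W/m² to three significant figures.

Solar declination: sin δ = sin ε · sin L_s = sin 25.19° × sin 89.8° = 0.42562, so δ = +25.190°.
cos h₀ = −tan(+23.8°) tan(+25.190°) = -0.2074, h₀ = 1.7798 rad.
Bracket: h₀ sin ϕ sin δ + cos ϕ cos δ sin h₀ = 1.7798×0.40355×0.42562 + 0.91496×0.90490×0.97825 = 0.305697 + 0.809939 = 1.115636.
Q̄ = (S_0/π) × [bracket] = (589/π) × 1.115636 = 209.2 W/m².

Q̄ ≈ 209 W/m²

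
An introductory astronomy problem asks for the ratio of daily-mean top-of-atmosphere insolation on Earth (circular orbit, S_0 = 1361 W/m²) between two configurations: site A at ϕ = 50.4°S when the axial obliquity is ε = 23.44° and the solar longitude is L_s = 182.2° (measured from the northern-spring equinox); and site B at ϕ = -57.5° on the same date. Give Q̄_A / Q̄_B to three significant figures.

Q̄_A / Q̄_B ≈ 1.18

— Configuration A (ϕ=-50.4°):
Solar declination: sin δ = sin ε · sin L_s = sin 23.44° × sin 182.2° = -0.01527, so δ = -0.875°.
cos h₀ = −tan(-50.4°) tan(-0.875°) = -0.0185, h₀ = 1.5893 rad.
Bracket: h₀ sin ϕ sin δ + cos ϕ cos δ sin h₀ = 1.5893×-0.77051×-0.01527 + 0.63742×0.99988×0.99983 = 0.018699 + 0.637235 = 0.655934.
Q̄ = (S_0/π) × [bracket] = (1361/π) × 0.655934 = 284.16 W/m².
— Configuration B (ϕ=-57.5°):
cos h₀ = −tan(-57.5°) tan(-0.875°) = -0.0240, h₀ = 1.5948 rad.
Bracket: h₀ sin ϕ sin δ + cos ϕ cos δ sin h₀ = 1.5948×-0.84339×-0.01527 + 0.53730×0.99988×0.99971 = 0.020539 + 0.537080 = 0.557619.
Q̄ = (S_0/π) × [bracket] = (1361/π) × 0.557619 = 241.57 W/m².
Ratio Q̄_A / Q̄_B = 284.16 / 241.57 = 1.176.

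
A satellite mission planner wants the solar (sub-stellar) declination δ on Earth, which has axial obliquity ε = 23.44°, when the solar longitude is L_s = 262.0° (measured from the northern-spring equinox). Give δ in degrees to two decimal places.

δ = -23.20°

sin δ = sin ε · sin L_s = sin 23.44° × sin 262.0° = -0.393917.
δ = arcsin(-0.393917) = -23.20°.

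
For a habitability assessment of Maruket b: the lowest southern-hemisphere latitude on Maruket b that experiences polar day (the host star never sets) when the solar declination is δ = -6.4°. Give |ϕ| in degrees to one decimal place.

Polar day requires cos h₀ = −tan ϕ tan δ ≤ −1, i.e. tan ϕ tan δ ≥ 1.
The boundary is |tan ϕ| · |tan δ| = 1, so |ϕ| = 90° − |δ| = 90° − 6.4° = 83.6° in the southern hemisphere.

|ϕ| = 83.6°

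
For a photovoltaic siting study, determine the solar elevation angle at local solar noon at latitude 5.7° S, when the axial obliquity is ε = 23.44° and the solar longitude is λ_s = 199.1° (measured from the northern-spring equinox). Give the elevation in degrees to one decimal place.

Solar declination: sin δ = sin ε · sin λ_s = sin 23.44° × sin 199.1° = -0.13016, so δ = -7.479°.
At local noon the hour angle is zero, so the zenith angle equals |φ − δ| = |-5.7° − (-7.479°)| = 1.779°.
Elevation = 90° − 1.779° = 88.2°.

88.2°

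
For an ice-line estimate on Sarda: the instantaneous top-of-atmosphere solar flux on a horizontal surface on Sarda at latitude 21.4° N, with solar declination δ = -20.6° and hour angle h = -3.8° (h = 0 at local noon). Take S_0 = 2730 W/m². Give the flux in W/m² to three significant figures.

cos θ_z = sin ϕ sin δ + cos ϕ cos δ cos h = -0.128379 + 0.869608 = 0.741229.
Flux = S_0 · cos θ_z = 2730 × 0.741229 = 2024 W/m².

2.02e+03 W/m²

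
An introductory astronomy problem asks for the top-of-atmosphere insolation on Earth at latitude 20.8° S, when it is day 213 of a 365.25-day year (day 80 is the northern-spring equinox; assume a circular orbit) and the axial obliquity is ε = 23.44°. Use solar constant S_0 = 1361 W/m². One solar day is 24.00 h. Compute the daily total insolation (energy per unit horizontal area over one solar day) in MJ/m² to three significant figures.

27.4 MJ/m²

Solar longitude: L_s = 360° × (213 − 80)/365.25 = 131.088°.
sin δ = sin 23.44° × sin 131.088° = 0.29981, so δ = +17.446°.
cos h₀ = −tan(-20.8°) tan(+17.446°) = 0.1194, h₀ = 1.4511 rad.
Bracket: h₀ sin ϕ sin δ + cos ϕ cos δ sin h₀ = 1.4511×-0.35511×0.29981 + 0.93483×0.95400×0.99285 = -0.154492 + 0.885451 = 0.730959.
Q̄ = (S_0/π) × [bracket] = (1361/π) × 0.730959 = 316.67 W/m².
Daily total = Q̄ × 24.00 h × 3600 s/h = 316.67 × 24.00 × 3600 / 10⁶ = 27.36 MJ/m².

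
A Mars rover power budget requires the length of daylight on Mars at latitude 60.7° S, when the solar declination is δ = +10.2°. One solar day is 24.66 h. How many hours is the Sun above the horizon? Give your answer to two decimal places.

9.77 h

cos H₀ = −tan φ · tan δ = −tan(-60.7°) × tan(+10.200°) = 0.3206, so H₀ = 1.2444 rad = 71.30°.
Daylight = 2H₀/(2π) × 24.66 h = (1.2444/π) × 24.66 = 9.77 h.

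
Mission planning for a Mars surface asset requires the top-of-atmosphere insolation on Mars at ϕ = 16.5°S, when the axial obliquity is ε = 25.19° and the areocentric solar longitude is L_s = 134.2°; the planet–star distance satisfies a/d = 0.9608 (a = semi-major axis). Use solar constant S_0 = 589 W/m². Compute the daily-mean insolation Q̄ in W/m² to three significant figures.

Q̄ ≈ 135 W/m²

sin δ = sin 25.19° × sin 134.2° = 0.30513, so δ = +17.766°.
cos h₀ = −tan(-16.5°) tan(+17.766°) = 0.0949, h₀ = 1.4757 rad.
Bracket: h₀ sin ϕ sin δ + cos ϕ cos δ sin h₀ = 1.4757×-0.28402×0.30513 + 0.95882×0.95231×0.99549 = -0.127889 + 0.908976 = 0.781087.
Inverse-square distance factor (a/d)² = 0.9608² = 0.923137.
Q̄ = (S_0/π) × 0.923137 × [bracket] = (589/π) × 0.923137 × 0.781087 = 135.2 W/m².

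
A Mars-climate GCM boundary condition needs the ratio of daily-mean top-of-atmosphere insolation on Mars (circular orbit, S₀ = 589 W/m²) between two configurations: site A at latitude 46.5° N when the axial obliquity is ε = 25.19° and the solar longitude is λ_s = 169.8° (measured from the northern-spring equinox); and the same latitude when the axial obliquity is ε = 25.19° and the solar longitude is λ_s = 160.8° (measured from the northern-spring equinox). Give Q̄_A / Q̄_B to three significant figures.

Q̄_A / Q̄_B ≈ 0.913

— Configuration A (φ=+46.5°):
Solar declination: sin δ = sin ε · sin λ_s = sin 25.19° × sin 169.8° = 0.07537, so δ = +4.323°.
cos H₀ = −tan(+46.5°) tan(+4.323°) = -0.0797, H₀ = 1.6505 rad.
Bracket: H₀ sin φ sin δ + cos φ cos δ sin H₀ = 1.6505×0.72537×0.07537 + 0.68835×0.99716×0.99682 = 0.090235 + 0.684212 = 0.774447.
Q̄ = (S₀/π) × [bracket] = (589/π) × 0.774447 = 145.20 W/m².
— Configuration B (φ=+46.5°):
Solar declination: sin δ = sin ε · sin λ_s = sin 25.19° × sin 160.8° = 0.13997, so δ = +8.046°.
cos H₀ = −tan(+46.5°) tan(+8.046°) = -0.1490, H₀ = 1.7203 rad.
Bracket: H₀ sin φ sin δ + cos φ cos δ sin H₀ = 1.7203×0.72537×0.13997 + 0.68835×0.99016×0.98884 = 0.174662 + 0.673970 = 0.848632.
Q̄ = (S₀/π) × [bracket] = (589/π) × 0.848632 = 159.11 W/m².
Ratio Q̄_A / Q̄_B = 145.20 / 159.11 = 0.9126.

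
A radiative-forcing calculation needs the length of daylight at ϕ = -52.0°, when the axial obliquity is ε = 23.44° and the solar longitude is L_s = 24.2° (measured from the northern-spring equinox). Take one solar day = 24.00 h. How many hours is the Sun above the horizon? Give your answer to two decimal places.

Solar declination: sin δ = sin ε · sin L_s = sin 23.44° × sin 24.2° = 0.16306, so δ = +9.385°.
cos h₀ = −tan ϕ · tan δ = −tan(-52.0°) × tan(+9.385°) = 0.2115, so h₀ = 1.3576 rad = 77.79°.
Daylight = 2h₀/(2π) × 24.00 h = (1.3576/π) × 24.00 = 10.37 h.

10.37 h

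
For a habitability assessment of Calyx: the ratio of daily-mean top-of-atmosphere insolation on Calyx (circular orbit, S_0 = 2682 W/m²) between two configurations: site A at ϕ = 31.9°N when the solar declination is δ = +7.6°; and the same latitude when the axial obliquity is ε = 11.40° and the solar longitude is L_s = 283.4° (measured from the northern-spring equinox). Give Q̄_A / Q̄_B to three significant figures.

Q̄_A / Q̄_B ≈ 1.40

— Configuration A (ϕ=+31.9°):
cos h₀ = −tan(+31.9°) tan(+7.600°) = -0.0831, h₀ = 1.6539 rad.
Bracket: h₀ sin ϕ sin δ + cos ϕ cos δ sin h₀ = 1.6539×0.52844×0.13226 + 0.84897×0.99122×0.99655 = 0.115594 + 0.838613 = 0.954207.
Q̄ = (S_0/π) × [bracket] = (2682/π) × 0.954207 = 814.61 W/m².
— Configuration B (ϕ=+31.9°):
Solar declination: sin δ = sin ε · sin L_s = sin 11.40° × sin 283.4° = -0.19228, so δ = -11.086°.
cos h₀ = −tan(+31.9°) tan(-11.086°) = 0.1220, h₀ = 1.4485 rad.
Bracket: h₀ sin ϕ sin δ + cos ϕ cos δ sin h₀ = 1.4485×0.52844×-0.19228 + 0.84897×0.98134×0.99254 = -0.147180 + 0.826913 = 0.679733.
Q̄ = (S_0/π) × [bracket] = (2682/π) × 0.679733 = 580.29 W/m².
Ratio Q̄_A / Q̄_B = 814.61 / 580.29 = 1.404.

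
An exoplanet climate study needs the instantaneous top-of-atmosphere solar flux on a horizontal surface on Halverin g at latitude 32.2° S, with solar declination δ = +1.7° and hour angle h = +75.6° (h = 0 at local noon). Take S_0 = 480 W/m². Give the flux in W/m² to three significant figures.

cos θ_z = sin ϕ sin δ + cos ϕ cos δ cos h = -0.015808 + 0.210347 = 0.194539.
Flux = S_0 · cos θ_z = 480 × 0.194539 = 93.38 W/m².

93.4 W/m²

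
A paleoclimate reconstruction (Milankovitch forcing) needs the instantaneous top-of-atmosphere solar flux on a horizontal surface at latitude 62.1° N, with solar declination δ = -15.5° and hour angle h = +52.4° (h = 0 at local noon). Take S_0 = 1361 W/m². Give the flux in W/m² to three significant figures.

cos θ_z = sin ϕ sin δ + cos ϕ cos δ cos h = -0.236176 + 0.275121 = 0.038945.
Flux = S_0 · cos θ_z = 1361 × 0.038945 = 53.00 W/m².

53.0 W/m²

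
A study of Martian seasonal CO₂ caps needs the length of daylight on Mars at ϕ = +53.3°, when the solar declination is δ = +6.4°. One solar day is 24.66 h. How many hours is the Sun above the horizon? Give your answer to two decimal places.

13.52 h

cos h₀ = −tan ϕ · tan δ = −tan(+53.3°) × tan(+6.400°) = -0.1505, so h₀ = 1.7219 rad = 98.66°.
Daylight = 2h₀/(2π) × 24.66 h = (1.7219/π) × 24.66 = 13.52 h.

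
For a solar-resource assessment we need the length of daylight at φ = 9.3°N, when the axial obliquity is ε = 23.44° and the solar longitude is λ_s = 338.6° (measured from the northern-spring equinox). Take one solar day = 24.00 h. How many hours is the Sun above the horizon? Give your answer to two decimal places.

11.82 h

Solar declination: sin δ = sin ε · sin λ_s = sin 23.44° × sin 338.6° = -0.14514, so δ = -8.346°.
cos H₀ = −tan φ · tan δ = −tan(+9.3°) × tan(-8.346°) = 0.0240, so H₀ = 1.5468 rad = 88.62°.
Daylight = 2H₀/(2π) × 24.00 h = (1.5468/π) × 24.00 = 11.82 h.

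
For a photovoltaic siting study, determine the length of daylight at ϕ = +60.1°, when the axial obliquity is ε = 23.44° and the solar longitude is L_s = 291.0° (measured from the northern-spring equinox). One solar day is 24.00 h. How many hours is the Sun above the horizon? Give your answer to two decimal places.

6.12 h

Solar declination: sin δ = sin ε · sin L_s = sin 23.44° × sin 291.0° = -0.37137, so δ = -21.800°.
cos h₀ = −tan ϕ · tan δ = −tan(+60.1°) × tan(-21.800°) = 0.6956, so h₀ = 0.8016 rad = 45.93°.
Daylight = 2h₀/(2π) × 24.00 h = (0.8016/π) × 24.00 = 6.12 h.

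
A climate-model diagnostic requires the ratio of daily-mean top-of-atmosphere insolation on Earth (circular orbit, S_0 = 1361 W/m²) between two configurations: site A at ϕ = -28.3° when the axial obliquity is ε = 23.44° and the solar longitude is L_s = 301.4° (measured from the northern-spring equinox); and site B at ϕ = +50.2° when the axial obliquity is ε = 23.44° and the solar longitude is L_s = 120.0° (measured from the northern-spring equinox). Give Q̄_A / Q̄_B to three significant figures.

— Configuration A (ϕ=-28.3°):
Solar declination: sin δ = sin ε · sin L_s = sin 23.44° × sin 301.4° = -0.33953, so δ = -19.848°.
cos h₀ = −tan(-28.3°) tan(-19.848°) = -0.1944, h₀ = 1.7664 rad.
Bracket: h₀ sin ϕ sin δ + cos ϕ cos δ sin h₀ = 1.7664×-0.47409×-0.33953 + 0.88048×0.94059×0.98093 = 0.284333 + 0.812377 = 1.096710.
Q̄ = (S_0/π) × [bracket] = (1361/π) × 1.096710 = 475.12 W/m².
— Configuration B (ϕ=+50.2°):
Solar declination: sin δ = sin ε · sin L_s = sin 23.44° × sin 120.0° = 0.34449, so δ = +20.151°.
cos h₀ = −tan(+50.2°) tan(+20.151°) = -0.4404, h₀ = 2.0269 rad.
Bracket: h₀ sin ϕ sin δ + cos ϕ cos δ sin h₀ = 2.0269×0.76828×0.34449 + 0.64011×0.93879×0.89778 = 0.536449 + 0.539502 = 1.075951.
Q̄ = (S_0/π) × [bracket] = (1361/π) × 1.075951 = 466.12 W/m².
Ratio Q̄_A / Q̄_B = 475.12 / 466.12 = 1.019.

Q̄_A / Q̄_B ≈ 1.02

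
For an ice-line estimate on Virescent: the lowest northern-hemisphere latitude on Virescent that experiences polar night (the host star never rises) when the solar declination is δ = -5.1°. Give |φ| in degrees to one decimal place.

Polar night requires cos H₀ = −tan φ tan δ ≥ 1, i.e. tan φ tan δ ≤ −1.
The boundary is |tan φ| · |tan δ| = 1, so |φ| = 90° − |δ| = 90° − 5.1° = 84.9° in the northern hemisphere.

|φ| = 84.9°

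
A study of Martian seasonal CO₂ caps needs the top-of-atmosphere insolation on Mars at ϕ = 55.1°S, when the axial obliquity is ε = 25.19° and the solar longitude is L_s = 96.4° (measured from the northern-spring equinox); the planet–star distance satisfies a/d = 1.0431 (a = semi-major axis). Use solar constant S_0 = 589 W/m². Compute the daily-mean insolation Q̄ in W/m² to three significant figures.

Q̄ ≈ 19.3 W/m²

Solar declination: sin δ = sin ε · sin L_s = sin 25.19° × sin 96.4° = 0.42297, so δ = +25.022°.
cos h₀ = −tan(-55.1°) tan(+25.022°) = 0.6691, h₀ = 0.8378 rad.
Bracket: h₀ sin ϕ sin δ + cos ϕ cos δ sin h₀ = 0.8378×-0.82015×0.42297 + 0.57215×0.90614×0.74316 = -0.290632 + 0.385290 = 0.094658.
Inverse-square distance factor (a/d)² = 1.0431² = 1.088058.
Q̄ = (S_0/π) × 1.088058 × [bracket] = (589/π) × 1.088058 × 0.094658 = 19.31 W/m².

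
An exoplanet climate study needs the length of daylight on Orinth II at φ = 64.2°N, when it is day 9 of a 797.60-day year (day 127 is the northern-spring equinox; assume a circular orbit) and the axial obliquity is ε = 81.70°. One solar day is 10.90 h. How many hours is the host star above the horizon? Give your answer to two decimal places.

Solar longitude: λ_s = 360° × (9 − 127)/797.60 = -53.260°, i.e. -53.260° + 360° = 306.740°.
sin δ = sin 81.70° × sin 306.740° = -0.79296, so δ = -52.463°.
cos H₀ = −tan φ · tan δ = 2.6923 ≥ 1, so the host star never rises (polar night) and H₀ = 0.
Daylight = 2H₀/(2π) × 10.90 h = (0.0000/π) × 10.90 = 0.00 h.

0.00 h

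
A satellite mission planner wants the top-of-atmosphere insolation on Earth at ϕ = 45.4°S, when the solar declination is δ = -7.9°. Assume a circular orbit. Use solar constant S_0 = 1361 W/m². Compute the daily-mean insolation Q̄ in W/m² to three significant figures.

Q̄ ≈ 371 W/m²

cos h₀ = −tan(-45.4°) tan(-7.900°) = -0.1407, h₀ = 1.7120 rad.
Bracket: h₀ sin ϕ sin δ + cos ϕ cos δ sin h₀ = 1.7120×-0.71203×-0.13744 + 0.70215×0.99051×0.99005 = 0.167539 + 0.688567 = 0.856106.
Q̄ = (S_0/π) × [bracket] = (1361/π) × 0.856106 = 370.9 W/m².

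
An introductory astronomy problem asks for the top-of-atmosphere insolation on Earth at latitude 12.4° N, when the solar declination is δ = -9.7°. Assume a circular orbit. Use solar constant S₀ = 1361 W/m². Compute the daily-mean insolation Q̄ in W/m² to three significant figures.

Q̄ ≈ 393 W/m²

cos H₀ = −tan(+12.4°) tan(-9.700°) = 0.0376, H₀ = 1.5332 rad.
Bracket: H₀ sin φ sin δ + cos φ cos δ sin H₀ = 1.5332×0.21474×-0.16849 + 0.97667×0.98570×0.99929 = -0.055474 + 0.962020 = 0.906546.
Q̄ = (S₀/π) × [bracket] = (1361/π) × 0.906546 = 392.7 W/m².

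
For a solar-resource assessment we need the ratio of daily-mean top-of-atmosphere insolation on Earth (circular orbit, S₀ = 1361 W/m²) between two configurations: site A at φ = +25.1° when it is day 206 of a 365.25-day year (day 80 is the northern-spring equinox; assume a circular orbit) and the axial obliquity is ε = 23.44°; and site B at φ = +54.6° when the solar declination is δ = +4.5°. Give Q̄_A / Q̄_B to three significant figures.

— Configuration A (φ=+25.1°):
Solar longitude: λ_s = 360° × (206 − 80)/365.25 = 124.189°.
sin δ = sin 23.44° × sin 124.189° = 0.32905, so δ = +19.211°.
cos H₀ = −tan(+25.1°) tan(+19.211°) = -0.1632, H₀ = 1.7348 rad.
Bracket: H₀ sin φ sin δ + cos φ cos δ sin H₀ = 1.7348×0.42420×0.32905 + 0.90557×0.94431×0.98659 = 0.242149 + 0.843671 = 1.085820.
Q̄ = (S₀/π) × [bracket] = (1361/π) × 1.085820 = 470.40 W/m².
— Configuration B (φ=+54.6°):
cos H₀ = −tan(+54.6°) tan(+4.500°) = -0.1107, H₀ = 1.6818 rad.
Bracket: H₀ sin φ sin δ + cos φ cos δ sin H₀ = 1.6818×0.81513×0.07846 + 0.57928×0.99692×0.99385 = 0.107560 + 0.573944 = 0.681504.
Q̄ = (S₀/π) × [bracket] = (1361/π) × 0.681504 = 295.24 W/m².
Ratio Q̄_A / Q̄_B = 470.40 / 295.24 = 1.593.

Q̄_A / Q̄_B ≈ 1.59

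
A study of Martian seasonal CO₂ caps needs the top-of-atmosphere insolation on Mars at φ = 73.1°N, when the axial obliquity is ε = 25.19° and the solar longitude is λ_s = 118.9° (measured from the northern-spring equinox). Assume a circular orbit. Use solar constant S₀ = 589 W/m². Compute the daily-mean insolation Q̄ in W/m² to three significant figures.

Q̄ ≈ 210 W/m²

Solar declination: sin δ = sin ε · sin λ_s = sin 25.19° × sin 118.9° = 0.37262, so δ = +21.877°.
cos H₀ = −tan(+73.1°) tan(+21.877°) = -1.3216 ≤ −1 ⇒ polar day, H₀ = π.
Bracket: H₀ sin φ sin δ + cos φ cos δ sin H₀ = 3.1416×0.95681×0.37262 + 0.29070×0.92799×0.00000 = 1.120064 + 0.000000 = 1.120064.
Q̄ = (S₀/π) × [bracket] = (589/π) × 1.120064 = 210.0 W/m².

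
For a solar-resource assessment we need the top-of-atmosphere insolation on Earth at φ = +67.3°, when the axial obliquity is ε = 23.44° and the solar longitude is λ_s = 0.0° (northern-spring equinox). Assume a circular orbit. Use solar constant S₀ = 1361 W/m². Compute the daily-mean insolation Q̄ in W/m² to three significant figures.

Solar declination: sin δ = sin ε · sin λ_s = sin 23.44° × sin 0.0° = 0.00000, so δ = +0.000°.
cos H₀ = −tan(+67.3°) tan(+0.000°) = -0.0000, H₀ = 1.5708 rad.
Bracket: H₀ sin φ sin δ + cos φ cos δ sin H₀ = 1.5708×0.92254×0.00000 + 0.38591×1.00000×1.00000 = 0.000000 + 0.385910 = 0.385910.
Q̄ = (S₀/π) × [bracket] = (1361/π) × 0.385910 = 167.2 W/m².

Q̄ ≈ 167 W/m²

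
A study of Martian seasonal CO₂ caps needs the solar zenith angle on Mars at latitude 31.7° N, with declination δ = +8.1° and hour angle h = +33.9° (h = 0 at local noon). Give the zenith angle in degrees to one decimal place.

θ_z = 39.4°

cos θ_z = sin φ sin δ + cos φ cos δ cos h = 0.074040 + 0.699139 = 0.773179.
θ_z = arccos(0.773179) = 39.4°.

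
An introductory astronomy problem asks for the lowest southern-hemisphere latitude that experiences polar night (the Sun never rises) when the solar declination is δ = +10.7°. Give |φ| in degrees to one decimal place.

Polar night requires cos H₀ = −tan φ tan δ ≥ 1, i.e. tan φ tan δ ≤ −1.
The boundary is |tan φ| · |tan δ| = 1, so |φ| = 90° − |δ| = 90° − 10.7° = 79.3° in the southern hemisphere.

|φ| = 79.3°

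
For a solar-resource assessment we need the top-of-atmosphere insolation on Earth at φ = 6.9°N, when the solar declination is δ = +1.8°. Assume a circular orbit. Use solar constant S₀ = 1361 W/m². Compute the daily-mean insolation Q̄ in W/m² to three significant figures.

Q̄ ≈ 432 W/m²

cos H₀ = −tan(+6.9°) tan(+1.800°) = -0.0038, H₀ = 1.5746 rad.
Bracket: H₀ sin φ sin δ + cos φ cos δ sin H₀ = 1.5746×0.12014×0.03141 + 0.99276×0.99951×0.99999 = 0.005942 + 0.992264 = 0.998206.
Q̄ = (S₀/π) × [bracket] = (1361/π) × 0.998206 = 432.4 W/m².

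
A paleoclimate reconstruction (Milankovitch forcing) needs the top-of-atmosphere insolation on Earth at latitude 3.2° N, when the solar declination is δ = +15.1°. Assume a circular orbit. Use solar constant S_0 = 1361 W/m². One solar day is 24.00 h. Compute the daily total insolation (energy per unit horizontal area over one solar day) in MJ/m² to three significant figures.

cos h₀ = −tan(+3.2°) tan(+15.100°) = -0.0151, h₀ = 1.5859 rad.
Bracket: h₀ sin ϕ sin δ + cos ϕ cos δ sin h₀ = 1.5859×0.05582×0.26050 + 0.99844×0.96547×0.99989 = 0.023061 + 0.963858 = 0.986919.
Q̄ = (S_0/π) × [bracket] = (1361/π) × 0.986919 = 427.55 W/m².
Daily total = Q̄ × 24.00 h × 3600 s/h = 427.55 × 24.00 × 3600 / 10⁶ = 36.94 MJ/m².

36.9 MJ/m²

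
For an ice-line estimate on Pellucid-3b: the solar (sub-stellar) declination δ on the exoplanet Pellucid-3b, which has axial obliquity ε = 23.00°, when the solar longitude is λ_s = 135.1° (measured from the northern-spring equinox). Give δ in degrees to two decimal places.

δ = +16.01°

sin δ = sin ε · sin λ_s = sin 23.00° × sin 135.1° = 0.275806.
δ = arcsin(0.275806) = +16.01°.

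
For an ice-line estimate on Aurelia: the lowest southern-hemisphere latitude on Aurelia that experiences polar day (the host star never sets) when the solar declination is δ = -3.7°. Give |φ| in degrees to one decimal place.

|φ| = 86.3°

Polar day requires cos H₀ = −tan φ tan δ ≤ −1, i.e. tan φ tan δ ≥ 1.
The boundary is |tan φ| · |tan δ| = 1, so |φ| = 90° − |δ| = 90° − 3.7° = 86.3° in the southern hemisphere.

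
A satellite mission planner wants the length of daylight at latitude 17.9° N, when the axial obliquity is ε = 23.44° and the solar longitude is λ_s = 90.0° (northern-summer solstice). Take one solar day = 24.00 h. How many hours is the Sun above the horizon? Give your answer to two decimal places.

Solar declination: sin δ = sin ε · sin λ_s = sin 23.44° × sin 90.0° = 0.39779, so δ = +23.440°.
cos H₀ = −tan φ · tan δ = −tan(+17.9°) × tan(+23.440°) = -0.1400, so H₀ = 1.7113 rad = 98.05°.
Daylight = 2H₀/(2π) × 24.00 h = (1.7113/π) × 24.00 = 13.07 h.

13.07 h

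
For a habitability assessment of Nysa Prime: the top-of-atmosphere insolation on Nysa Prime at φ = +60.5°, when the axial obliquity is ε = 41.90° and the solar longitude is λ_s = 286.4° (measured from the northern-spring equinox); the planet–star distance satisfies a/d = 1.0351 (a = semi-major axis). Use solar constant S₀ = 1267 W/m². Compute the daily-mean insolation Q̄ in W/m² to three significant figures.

Q̄ ≈ 0.00 W/m²

Solar declination: sin δ = sin ε · sin λ_s = sin 41.90° × sin 286.4° = -0.64066, so δ = -39.841°.
cos H₀ = −tan(+60.5°) tan(-39.841°) = 1.4748 ≥ 1 ⇒ polar night, H₀ = 0 and Q̄ = 0.
Inverse-square distance factor (a/d)² = 1.0351² = 1.071432.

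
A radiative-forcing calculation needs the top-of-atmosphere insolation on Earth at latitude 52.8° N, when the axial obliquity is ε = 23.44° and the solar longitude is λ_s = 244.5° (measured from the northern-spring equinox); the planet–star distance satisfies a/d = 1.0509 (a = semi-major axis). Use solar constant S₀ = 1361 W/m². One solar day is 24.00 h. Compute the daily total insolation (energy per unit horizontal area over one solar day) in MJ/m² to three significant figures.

7.82 MJ/m²

Solar declination: sin δ = sin ε · sin λ_s = sin 23.44° × sin 244.5° = -0.35904, so δ = -21.041°.
cos H₀ = −tan(+52.8°) tan(-21.041°) = 0.5068, H₀ = 1.0393 rad.
Bracket: H₀ sin φ sin δ + cos φ cos δ sin H₀ = 1.0393×0.79653×-0.35904 + 0.60460×0.93332×0.86206 = -0.297225 + 0.486448 = 0.189223.
Inverse-square distance factor (a/d)² = 1.0509² = 1.104391.
Q̄ = (S₀/π) × 1.104391 × [bracket] = (1361/π) × 1.104391 × 0.189223 = 90.533 W/m².
Daily total = Q̄ × 24.00 h × 3600 s/h = 90.533 × 24.00 × 3600 / 10⁶ = 7.822 MJ/m².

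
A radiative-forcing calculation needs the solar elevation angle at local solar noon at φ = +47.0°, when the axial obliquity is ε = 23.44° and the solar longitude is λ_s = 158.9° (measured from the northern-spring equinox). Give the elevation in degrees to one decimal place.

51.2°

Solar declination: sin δ = sin ε · sin λ_s = sin 23.44° × sin 158.9° = 0.14320, so δ = +8.233°.
At local noon the hour angle is zero, so the zenith angle equals |φ − δ| = |+47.0° − (+8.233°)| = 38.767°.
Elevation = 90° − 38.767° = 51.2°.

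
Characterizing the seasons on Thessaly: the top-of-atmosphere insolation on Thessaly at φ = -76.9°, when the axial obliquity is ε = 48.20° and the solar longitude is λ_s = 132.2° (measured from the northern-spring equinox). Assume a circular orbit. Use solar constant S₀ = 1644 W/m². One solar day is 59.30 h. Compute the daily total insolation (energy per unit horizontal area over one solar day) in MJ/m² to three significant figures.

0.00 MJ/m²

Solar declination: sin δ = sin ε · sin λ_s = sin 48.20° × sin 132.2° = 0.55225, so δ = +33.522°.
cos H₀ = −tan(-76.9°) tan(+33.522°) = 2.8466 ≥ 1 ⇒ polar night, H₀ = 0 and Q̄ = 0.
Daily total = Q̄ × 59.30 h × 3600 s/h = 0.00 MJ/m².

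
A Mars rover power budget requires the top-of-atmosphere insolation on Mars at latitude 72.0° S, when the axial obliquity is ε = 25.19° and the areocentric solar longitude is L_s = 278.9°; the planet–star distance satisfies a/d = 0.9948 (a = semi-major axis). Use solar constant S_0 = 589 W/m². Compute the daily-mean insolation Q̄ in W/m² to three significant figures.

Q̄ ≈ 233 W/m²

sin δ = sin 25.19° × sin 278.9° = -0.42050, so δ = -24.866°.
cos h₀ = −tan(-72.0°) tan(-24.866°) = -1.4264 ≤ −1 ⇒ polar day, h₀ = π.
Bracket: h₀ sin ϕ sin δ + cos ϕ cos δ sin h₀ = 3.1416×-0.95106×-0.42050 + 0.30902×0.90729×0.00000 = 1.256391 + 0.000000 = 1.256391.
Inverse-square distance factor (a/d)² = 0.9948² = 0.989627.
Q̄ = (S_0/π) × 0.989627 × [bracket] = (589/π) × 0.989627 × 1.256391 = 233.1 W/m².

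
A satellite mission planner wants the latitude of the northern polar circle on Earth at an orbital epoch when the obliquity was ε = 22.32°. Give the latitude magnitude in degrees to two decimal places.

The polar circle is the lowest latitude that experiences at least one full rotation of continuous daylight at the northern-summer solstice; it lies at |ϕ| = 90° − ε = 90° − 22.32° = 67.68°.

67.68°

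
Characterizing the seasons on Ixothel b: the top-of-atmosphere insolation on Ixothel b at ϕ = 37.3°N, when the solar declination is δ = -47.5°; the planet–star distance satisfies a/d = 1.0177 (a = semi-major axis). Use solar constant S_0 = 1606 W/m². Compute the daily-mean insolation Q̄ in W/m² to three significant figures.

Q̄ ≈ 18.7 W/m²

cos h₀ = −tan(+37.3°) tan(-47.500°) = 0.8314, h₀ = 0.5893 rad.
Bracket: h₀ sin ϕ sin δ + cos ϕ cos δ sin h₀ = 0.5893×0.60599×-0.73728 + 0.79547×0.67559×0.55574 = -0.263290 + 0.298661 = 0.035371.
Inverse-square distance factor (a/d)² = 1.0177² = 1.035713.
Q̄ = (S_0/π) × 1.035713 × [bracket] = (1606/π) × 1.035713 × 0.035371 = 18.73 W/m².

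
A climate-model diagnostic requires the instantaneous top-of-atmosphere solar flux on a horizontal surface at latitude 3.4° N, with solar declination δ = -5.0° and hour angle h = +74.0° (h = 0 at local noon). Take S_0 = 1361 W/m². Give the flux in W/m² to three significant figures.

cos θ_z = sin ϕ sin δ + cos ϕ cos δ cos h = -0.005169 + 0.274105 = 0.268936.
Flux = S_0 · cos θ_z = 1361 × 0.268936 = 366.0 W/m².

366 W/m²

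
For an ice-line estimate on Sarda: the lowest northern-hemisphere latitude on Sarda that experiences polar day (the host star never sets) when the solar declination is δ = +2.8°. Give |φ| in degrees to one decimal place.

|φ| = 87.2°

Polar day requires cos H₀ = −tan φ tan δ ≤ −1, i.e. tan φ tan δ ≥ 1.
The boundary is |tan φ| · |tan δ| = 1, so |φ| = 90° − |δ| = 90° − 2.8° = 87.2° in the northern hemisphere.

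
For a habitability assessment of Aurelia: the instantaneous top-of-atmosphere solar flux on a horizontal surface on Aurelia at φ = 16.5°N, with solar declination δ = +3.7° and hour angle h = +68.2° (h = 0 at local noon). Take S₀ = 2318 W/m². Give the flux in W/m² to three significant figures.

cos θ_z = sin φ sin δ + cos φ cos δ cos h = 0.018328 + 0.355333 = 0.373661.
Flux = S₀ · cos θ_z = 2318 × 0.373661 = 866.1 W/m².

866 W/m²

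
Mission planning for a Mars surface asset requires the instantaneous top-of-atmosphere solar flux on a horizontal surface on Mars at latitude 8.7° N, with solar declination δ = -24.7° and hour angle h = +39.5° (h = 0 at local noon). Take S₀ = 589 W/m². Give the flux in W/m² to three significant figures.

371 W/m²

cos θ_z = sin φ sin δ + cos φ cos δ cos h = -0.063207 + 0.692961 = 0.629754.
Flux = S₀ · cos θ_z = 589 × 0.629754 = 370.9 W/m².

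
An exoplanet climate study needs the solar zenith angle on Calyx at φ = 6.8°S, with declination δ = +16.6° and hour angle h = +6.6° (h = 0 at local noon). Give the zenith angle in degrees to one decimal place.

cos θ_z = sin φ sin δ + cos φ cos δ cos h = -0.033827 + 0.945275 = 0.911448.
θ_z = arccos(0.911448) = 24.3°.

θ_z = 24.3°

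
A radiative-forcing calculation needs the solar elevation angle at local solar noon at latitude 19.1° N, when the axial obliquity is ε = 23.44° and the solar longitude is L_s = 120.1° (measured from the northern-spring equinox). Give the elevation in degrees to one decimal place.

Solar declination: sin δ = sin ε · sin L_s = sin 23.44° × sin 120.1° = 0.34415, so δ = +20.130°.
At local noon the hour angle is zero, so the zenith angle equals |ϕ − δ| = |+19.1° − (+20.130°)| = 1.030°.
Elevation = 90° − 1.030° = 89.0°.

89.0°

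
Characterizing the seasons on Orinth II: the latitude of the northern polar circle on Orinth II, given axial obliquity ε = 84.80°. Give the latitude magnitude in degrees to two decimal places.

5.20°

The polar circle is the lowest latitude that experiences at least one full rotation of continuous daylight at the northern-summer solstice; it lies at |φ| = 90° − ε = 90° − 84.80° = 5.20°.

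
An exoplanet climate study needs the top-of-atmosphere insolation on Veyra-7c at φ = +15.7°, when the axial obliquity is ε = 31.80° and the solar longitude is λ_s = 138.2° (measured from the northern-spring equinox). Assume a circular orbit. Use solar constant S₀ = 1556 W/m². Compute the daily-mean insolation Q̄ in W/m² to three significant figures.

Solar declination: sin δ = sin ε · sin λ_s = sin 31.80° × sin 138.2° = 0.35123, so δ = +20.563°.
cos H₀ = −tan(+15.7°) tan(+20.563°) = -0.1054, H₀ = 1.6764 rad.
Bracket: H₀ sin φ sin δ + cos φ cos δ sin H₀ = 1.6764×0.27060×0.35123 + 0.96269×0.93629×0.99443 = 0.159330 + 0.896336 = 1.055666.
Q̄ = (S₀/π) × [bracket] = (1556/π) × 1.055666 = 522.9 W/m².

Q̄ ≈ 523 W/m²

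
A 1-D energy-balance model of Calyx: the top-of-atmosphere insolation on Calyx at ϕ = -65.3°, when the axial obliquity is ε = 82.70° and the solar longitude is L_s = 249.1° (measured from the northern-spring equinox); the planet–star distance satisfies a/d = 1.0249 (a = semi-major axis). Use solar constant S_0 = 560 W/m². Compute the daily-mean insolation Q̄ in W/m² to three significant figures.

Solar declination: sin δ = sin ε · sin L_s = sin 82.70° × sin 249.1° = -0.92663, so δ = -67.916°.
cos h₀ = −tan(-65.3°) tan(-67.916°) = -5.3585 ≤ −1 ⇒ polar day, h₀ = π.
Bracket: h₀ sin ϕ sin δ + cos ϕ cos δ sin h₀ = 3.1416×-0.90851×-0.92663 + 0.41787×0.37597×0.00000 = 2.644764 + 0.000000 = 2.644764.
Inverse-square distance factor (a/d)² = 1.0249² = 1.050420.
Q̄ = (S_0/π) × 1.050420 × [bracket] = (560/π) × 1.050420 × 2.644764 = 495.2 W/m².

Q̄ ≈ 495 W/m²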